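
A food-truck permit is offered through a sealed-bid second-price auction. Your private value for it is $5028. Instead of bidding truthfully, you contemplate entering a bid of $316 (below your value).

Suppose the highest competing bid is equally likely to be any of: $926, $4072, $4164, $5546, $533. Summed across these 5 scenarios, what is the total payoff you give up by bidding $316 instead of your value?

The deviation costs you only when the competing bid falls strictly between $316 and $5028; elsewhere both bids give the same outcome.
$926: truthful payoff $4102, deviation payoff $0 → loss $4102.
$4072: truthful payoff $956, deviation payoff $0 → loss $956.
$4164: truthful payoff $864, deviation payoff $0 → loss $864.
$5546: outcomes coincide → loss $0.
$533: truthful payoff $4495, deviation payoff $0 → loss $4495.
Total loss = $4102 + $956 + $864 + $4495 = $10417.

$10417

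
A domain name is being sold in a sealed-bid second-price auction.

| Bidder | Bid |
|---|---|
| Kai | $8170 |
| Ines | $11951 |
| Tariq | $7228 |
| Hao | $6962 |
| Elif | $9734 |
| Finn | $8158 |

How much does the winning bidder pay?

Highest bid: Ines at $11951, so Ines wins.
Second-highest bid: Elif at $9734 — that is the price the winner pays.

$9734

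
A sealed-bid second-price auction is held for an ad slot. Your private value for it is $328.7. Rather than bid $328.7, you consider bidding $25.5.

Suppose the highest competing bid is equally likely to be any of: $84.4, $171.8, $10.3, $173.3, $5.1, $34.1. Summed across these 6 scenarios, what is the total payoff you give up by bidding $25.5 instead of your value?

The deviation costs you only when the competing bid falls strictly between $25.5 and $328.7; elsewhere both bids give the same outcome.
$84.4: truthful payoff $244.3, deviation payoff $0 → loss $244.3.
$171.8: truthful payoff $156.9, deviation payoff $0 → loss $156.9.
$10.3: outcomes coincide → loss $0.
$173.3: truthful payoff $155.4, deviation payoff $0 → loss $155.4.
$5.1: outcomes coincide → loss $0.
$34.1: truthful payoff $294.6, deviation payoff $0 → loss $294.6.
Total loss = $244.3 + $156.9 + $155.4 + $294.6 = $851.2.

$851.2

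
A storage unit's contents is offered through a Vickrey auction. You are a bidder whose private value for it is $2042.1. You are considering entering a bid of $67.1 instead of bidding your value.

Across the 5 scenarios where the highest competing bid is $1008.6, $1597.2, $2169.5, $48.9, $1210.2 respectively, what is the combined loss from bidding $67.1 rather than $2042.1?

$2310.3

The deviation costs you only when the competing bid falls strictly between $67.1 and $2042.1; elsewhere both bids give the same outcome.
$1008.6: truthful payoff $1033.5, deviation payoff $0 → loss $1033.5.
$1597.2: truthful payoff $444.9, deviation payoff $0 → loss $444.9.
$2169.5: outcomes coincide → loss $0.
$48.9: outcomes coincide → loss $0.
$1210.2: truthful payoff $831.9, deviation payoff $0 → loss $831.9.
Total loss = $1033.5 + $444.9 + $831.9 = $2310.3.
Truthful bidding weakly dominates here: raising your bid can only win items priced above your value, and lowering it can only forfeit items priced below.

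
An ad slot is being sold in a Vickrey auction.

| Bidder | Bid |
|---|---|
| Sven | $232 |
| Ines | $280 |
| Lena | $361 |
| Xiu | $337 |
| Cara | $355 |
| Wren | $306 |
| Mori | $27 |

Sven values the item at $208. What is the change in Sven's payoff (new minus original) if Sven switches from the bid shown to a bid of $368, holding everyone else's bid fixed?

−$153

The highest bid among the other bidders is $361; Sven's bid doesn't change that.
Original bid $232: Sven is not highest (top rival bid is $361); payoff $0.
Alternative bid $368: Sven is highest, pays the top rival bid $361; payoff $208 − $361 = −$153.
Change in payoff = −$153 − ($0) = −$153.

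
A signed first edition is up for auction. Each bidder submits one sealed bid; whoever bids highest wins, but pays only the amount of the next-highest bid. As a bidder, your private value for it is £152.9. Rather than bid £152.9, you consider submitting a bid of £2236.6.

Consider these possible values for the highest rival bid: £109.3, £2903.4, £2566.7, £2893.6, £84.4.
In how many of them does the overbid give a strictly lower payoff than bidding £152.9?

0

The deviation hurts exactly when the highest competing bid lies strictly between £152.9 and £2236.6 — overbidding then wins at a price above your value.
£109.3: below both → same outcome either way.
£2903.4: above both → same outcome either way.
£2566.7: above both → same outcome either way.
£2893.6: above both → same outcome either way.
£84.4: below both → same outcome either way.
Count: 0.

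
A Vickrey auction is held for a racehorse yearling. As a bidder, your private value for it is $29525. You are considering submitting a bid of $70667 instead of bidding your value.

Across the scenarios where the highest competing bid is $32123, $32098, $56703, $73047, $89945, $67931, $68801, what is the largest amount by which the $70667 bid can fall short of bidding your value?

$32123: truthful gives $0, deviation gives −$2598 → loss $2598.
$32098: truthful gives $0, deviation gives −$2573 → loss $2573.
$56703: truthful gives $0, deviation gives −$27178 → loss $27178.
$73047: same outcome either way → loss $0.
$89945: same outcome either way → loss $0.
$67931: truthful gives $0, deviation gives −$38406 → loss $38406.
$68801: truthful gives $0, deviation gives −$39276 → loss $39276.
Maximum loss: $39276.

$39276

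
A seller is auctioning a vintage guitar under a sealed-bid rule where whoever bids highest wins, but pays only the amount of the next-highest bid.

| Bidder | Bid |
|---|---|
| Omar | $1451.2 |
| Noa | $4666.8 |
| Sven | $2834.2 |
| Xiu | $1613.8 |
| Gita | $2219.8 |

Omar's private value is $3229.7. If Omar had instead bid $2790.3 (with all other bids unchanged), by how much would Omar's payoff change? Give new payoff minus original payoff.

The highest bid among the other bidders is $4666.8; Omar's bid doesn't change that.
Original bid $1451.2: Omar is not highest (top rival bid is $4666.8); payoff $0.
Alternative bid $2790.3: Omar is not highest (top rival bid is $4666.8); payoff $0.
Change in payoff = $0 − ($0) = $0.

$0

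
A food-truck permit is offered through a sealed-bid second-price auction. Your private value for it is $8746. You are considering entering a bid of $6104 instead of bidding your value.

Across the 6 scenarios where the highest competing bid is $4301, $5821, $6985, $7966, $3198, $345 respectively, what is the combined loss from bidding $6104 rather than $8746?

$2541

The deviation costs you only when the competing bid falls strictly between $6104 and $8746; elsewhere both bids give the same outcome.
$4301: outcomes coincide → loss $0.
$5821: outcomes coincide → loss $0.
$6985: truthful payoff $1761, deviation payoff $0 → loss $1761.
$7966: truthful payoff $780, deviation payoff $0 → loss $780.
$3198: outcomes coincide → loss $0.
$345: outcomes coincide → loss $0.
Total loss = $1761 + $780 = $2541.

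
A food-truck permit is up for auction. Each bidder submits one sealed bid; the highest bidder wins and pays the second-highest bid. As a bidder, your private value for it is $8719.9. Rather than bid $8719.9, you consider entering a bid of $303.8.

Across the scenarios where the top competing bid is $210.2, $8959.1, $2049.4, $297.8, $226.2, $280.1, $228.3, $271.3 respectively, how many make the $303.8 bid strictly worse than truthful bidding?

The deviation hurts exactly when the highest competing bid lies strictly between $303.8 and $8719.9 — underbidding then forfeits a profitable win.
$210.2: below both → same outcome either way.
$8959.1: above both → same outcome either way.
$2049.4: inside the interval → strictly worse (loss $6670.5).
$297.8: below both → same outcome either way.
$226.2: below both → same outcome either way.
$280.1: below both → same outcome either way.
$228.3: below both → same outcome either way.
$271.3: below both → same outcome either way.
Count: 1.

1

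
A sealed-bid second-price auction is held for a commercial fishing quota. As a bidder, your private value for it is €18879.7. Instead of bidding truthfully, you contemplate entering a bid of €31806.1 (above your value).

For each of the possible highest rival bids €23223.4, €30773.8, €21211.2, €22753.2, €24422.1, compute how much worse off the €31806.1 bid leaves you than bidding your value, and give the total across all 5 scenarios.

The deviation costs you only when the competing bid falls strictly between €18879.7 and €31806.1; elsewhere both bids give the same outcome.
€23223.4: truthful payoff €0, deviation payoff −€4343.7 → loss €4343.7.
€30773.8: truthful payoff €0, deviation payoff −€11894.1 → loss €11894.1.
€21211.2: truthful payoff €0, deviation payoff −€2331.5 → loss €2331.5.
€22753.2: truthful payoff €0, deviation payoff −€3873.5 → loss €3873.5.
€24422.1: truthful payoff €0, deviation payoff −€5542.4 → loss €5542.4.
Total loss = €4343.7 + €11894.1 + €2331.5 + €3873.5 + €5542.4 = €27985.2.
Truthful bidding weakly dominates here: raising your bid can only win items priced above your value, and lowering it can only forfeit items priced below.

€27985.2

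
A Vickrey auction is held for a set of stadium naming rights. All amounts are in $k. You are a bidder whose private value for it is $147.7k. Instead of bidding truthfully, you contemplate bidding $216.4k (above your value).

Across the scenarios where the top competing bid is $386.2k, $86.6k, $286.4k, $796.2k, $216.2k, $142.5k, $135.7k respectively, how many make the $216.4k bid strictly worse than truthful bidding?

The deviation hurts exactly when the highest competing bid lies strictly between $147.7k and $216.4k — overbidding then wins at a price above your value.
$386.2k: above both → same outcome either way.
$86.6k: below both → same outcome either way.
$286.4k: above both → same outcome either way.
$796.2k: above both → same outcome either way.
$216.2k: inside the interval → strictly worse (loss $68.5k).
$142.5k: below both → same outcome either way.
$135.7k: below both → same outcome either way.
Count: 1.

1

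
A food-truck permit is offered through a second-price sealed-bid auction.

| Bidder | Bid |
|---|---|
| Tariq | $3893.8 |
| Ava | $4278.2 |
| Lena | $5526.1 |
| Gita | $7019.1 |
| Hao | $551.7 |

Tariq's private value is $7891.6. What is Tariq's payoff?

Highest bid: Gita at $7019.1, so Gita wins.
Second-highest bid: Lena at $5526.1 — that is the price the winner pays.
Tariq did not win, so Tariq pays nothing and receives nothing: payoff $0.

$0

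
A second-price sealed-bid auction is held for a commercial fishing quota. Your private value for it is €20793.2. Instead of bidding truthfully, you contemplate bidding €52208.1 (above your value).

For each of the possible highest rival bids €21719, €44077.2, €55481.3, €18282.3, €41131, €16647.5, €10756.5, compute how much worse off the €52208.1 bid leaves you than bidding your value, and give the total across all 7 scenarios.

The deviation costs you only when the competing bid falls strictly between €20793.2 and €52208.1; elsewhere both bids give the same outcome.
€21719: truthful payoff €0, deviation payoff −€925.8 → loss €925.8.
€44077.2: truthful payoff €0, deviation payoff −€23284 → loss €23284.
€55481.3: outcomes coincide → loss €0.
€18282.3: outcomes coincide → loss €0.
€41131: truthful payoff €0, deviation payoff −€20337.8 → loss €20337.8.
€16647.5: outcomes coincide → loss €0.
€10756.5: outcomes coincide → loss €0.
Total loss = €925.8 + €23284 + €20337.8 = €44547.6.
In a second-price auction your bid sets only whether you win, not what you pay, so bidding your true value is weakly dominant.

€44547.6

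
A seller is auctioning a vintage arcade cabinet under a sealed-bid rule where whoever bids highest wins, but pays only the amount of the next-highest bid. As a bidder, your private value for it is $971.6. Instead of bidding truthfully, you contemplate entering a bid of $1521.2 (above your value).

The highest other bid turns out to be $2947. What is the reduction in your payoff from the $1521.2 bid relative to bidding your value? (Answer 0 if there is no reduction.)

$0

Bidding your value $971.6: you lose (since $971.6 < $2947). Payoff $0.
Bidding $1521.2: you lose. Payoff $0.
Difference = $0 − $0 = $0; both bids lead to the same outcome because the competing bid is above both your value and your alternative bid.
In a second-price auction your bid sets only whether you win, not what you pay, so bidding your true value is weakly dominant.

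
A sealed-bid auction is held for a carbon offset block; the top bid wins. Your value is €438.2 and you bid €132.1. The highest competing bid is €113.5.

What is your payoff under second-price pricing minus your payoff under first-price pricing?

You have the highest bid, so you win under either rule.
Second-price: pay €113.5 → payoff €324.7.
First-price: pay your own bid €132.1 → payoff €306.1.
Difference = €324.7 − (€306.1) = €18.6.

€18.6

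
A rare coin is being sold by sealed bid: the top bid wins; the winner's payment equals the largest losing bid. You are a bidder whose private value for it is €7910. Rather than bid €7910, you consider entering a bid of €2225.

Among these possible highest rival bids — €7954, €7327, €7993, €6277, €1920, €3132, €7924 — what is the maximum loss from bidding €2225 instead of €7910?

€4778

€7954: same outcome either way → loss €0.
€7327: truthful gives €583, deviation gives €0 → loss €583.
€7993: same outcome either way → loss €0.
€6277: truthful gives €1633, deviation gives €0 → loss €1633.
€1920: same outcome either way → loss €0.
€3132: truthful gives €4778, deviation gives €0 → loss €4778.
€7924: same outcome either way → loss €0.
Maximum loss: €4778.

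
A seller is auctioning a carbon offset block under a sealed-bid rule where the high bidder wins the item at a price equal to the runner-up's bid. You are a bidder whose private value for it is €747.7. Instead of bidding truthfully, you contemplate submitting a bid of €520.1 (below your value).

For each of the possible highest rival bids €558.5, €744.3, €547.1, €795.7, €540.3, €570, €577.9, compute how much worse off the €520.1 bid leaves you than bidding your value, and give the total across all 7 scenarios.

The deviation costs you only when the competing bid falls strictly between €520.1 and €747.7; elsewhere both bids give the same outcome.
€558.5: truthful payoff €189.2, deviation payoff €0 → loss €189.2.
€744.3: truthful payoff €3.4, deviation payoff €0 → loss €3.4.
€547.1: truthful payoff €200.6, deviation payoff €0 → loss €200.6.
€795.7: outcomes coincide → loss €0.
€540.3: truthful payoff €207.4, deviation payoff €0 → loss €207.4.
€570: truthful payoff €177.7, deviation payoff €0 → loss €177.7.
€577.9: truthful payoff €169.8, deviation payoff €0 → loss €169.8.
Total loss = €189.2 + €3.4 + €200.6 + €207.4 + €177.7 + €169.8 = €948.1.
Because the price is fixed by the runner-up's bid, deviating from your value can only change a good outcome into a bad one — never the reverse.

€948.1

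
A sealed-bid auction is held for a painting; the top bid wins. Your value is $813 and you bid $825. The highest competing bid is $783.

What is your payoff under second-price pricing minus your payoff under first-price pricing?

$42

You have the highest bid, so you win under either rule.
Second-price: pay $783 → payoff $30.
First-price: pay your own bid $825 → payoff −$12.
Difference = $30 − (−$12) = $42.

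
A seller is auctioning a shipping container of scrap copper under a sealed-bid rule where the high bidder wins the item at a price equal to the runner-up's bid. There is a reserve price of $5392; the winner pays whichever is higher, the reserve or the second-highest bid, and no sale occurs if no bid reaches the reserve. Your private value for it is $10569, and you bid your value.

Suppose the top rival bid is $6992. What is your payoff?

Your bid $10569 is the highest and exceeds the reserve.
Price = max(second-highest bid, reserve) = max($6992, $5392) = $6992.
Payoff = $10569 − $6992 = $3577.

$3577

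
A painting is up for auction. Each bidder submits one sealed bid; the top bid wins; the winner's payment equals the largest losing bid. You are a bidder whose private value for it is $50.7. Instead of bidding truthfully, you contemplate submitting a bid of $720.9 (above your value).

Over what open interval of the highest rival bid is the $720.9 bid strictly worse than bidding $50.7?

If the competing bid is below $50.7, both bids win at the same price — no difference.
If it is above $720.9, both bids lose — no difference.
If it lies strictly between $50.7 and $720.9, bidding your value loses (payoff 0) while bidding $720.9 wins at a price above your value (payoff negative).
So the deviation strictly hurts on the open interval ($50.7, $720.9).

($50.7, $720.9)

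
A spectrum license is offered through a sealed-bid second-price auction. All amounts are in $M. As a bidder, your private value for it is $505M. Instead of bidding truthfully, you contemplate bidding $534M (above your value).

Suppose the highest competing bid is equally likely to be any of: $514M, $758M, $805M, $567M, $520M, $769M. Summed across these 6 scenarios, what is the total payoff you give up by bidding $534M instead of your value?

$24M

The deviation costs you only when the competing bid falls strictly between $505M and $534M; elsewhere both bids give the same outcome.
$514M: truthful payoff $0M, deviation payoff −$9M → loss $9M.
$758M: outcomes coincide → loss $0M.
$805M: outcomes coincide → loss $0M.
$567M: outcomes coincide → loss $0M.
$520M: truthful payoff $0M, deviation payoff −$15M → loss $15M.
$769M: outcomes coincide → loss $0M.
Total loss = $9M + $15M = $24M.
Truthful bidding weakly dominates here: raising your bid can only win items priced above your value, and lowering it can only forfeit items priced below.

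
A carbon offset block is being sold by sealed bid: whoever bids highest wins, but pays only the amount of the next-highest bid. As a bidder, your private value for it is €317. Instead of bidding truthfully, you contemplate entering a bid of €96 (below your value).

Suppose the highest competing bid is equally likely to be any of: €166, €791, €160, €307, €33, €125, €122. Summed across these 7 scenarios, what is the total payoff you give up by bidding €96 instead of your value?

The deviation costs you only when the competing bid falls strictly between €96 and €317; elsewhere both bids give the same outcome.
€166: truthful payoff €151, deviation payoff €0 → loss €151.
€791: outcomes coincide → loss €0.
€160: truthful payoff €157, deviation payoff €0 → loss €157.
€307: truthful payoff €10, deviation payoff €0 → loss €10.
€33: outcomes coincide → loss €0.
€125: truthful payoff €192, deviation payoff €0 → loss €192.
€122: truthful payoff €195, deviation payoff €0 → loss €195.
Total loss = €151 + €157 + €10 + €192 + €195 = €705.
Truthful bidding weakly dominates here: raising your bid can only win items priced above your value, and lowering it can only forfeit items priced below.

€705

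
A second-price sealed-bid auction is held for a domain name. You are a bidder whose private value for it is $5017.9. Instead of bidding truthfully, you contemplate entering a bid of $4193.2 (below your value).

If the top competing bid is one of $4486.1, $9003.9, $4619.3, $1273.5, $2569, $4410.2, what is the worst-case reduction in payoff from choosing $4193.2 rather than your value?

$4486.1: truthful gives $531.8, deviation gives $0 → loss $531.8.
$9003.9: same outcome either way → loss $0.
$4619.3: truthful gives $398.6, deviation gives $0 → loss $398.6.
$1273.5: same outcome either way → loss $0.
$2569: same outcome either way → loss $0.
$4410.2: truthful gives $607.7, deviation gives $0 → loss $607.7.
Maximum loss: $607.7.

$607.7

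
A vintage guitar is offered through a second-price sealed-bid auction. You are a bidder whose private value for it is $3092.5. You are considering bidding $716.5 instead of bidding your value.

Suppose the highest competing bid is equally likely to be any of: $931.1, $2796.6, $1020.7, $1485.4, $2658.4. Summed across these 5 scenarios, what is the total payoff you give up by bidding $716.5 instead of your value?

The deviation costs you only when the competing bid falls strictly between $716.5 and $3092.5; elsewhere both bids give the same outcome.
$931.1: truthful payoff $2161.4, deviation payoff $0 → loss $2161.4.
$2796.6: truthful payoff $295.9, deviation payoff $0 → loss $295.9.
$1020.7: truthful payoff $2071.8, deviation payoff $0 → loss $2071.8.
$1485.4: truthful payoff $1607.1, deviation payoff $0 → loss $1607.1.
$2658.4: truthful payoff $434.1, deviation payoff $0 → loss $434.1.
Total loss = $2161.4 + $295.9 + $2071.8 + $1607.1 + $434.1 = $6570.3.

$6570.3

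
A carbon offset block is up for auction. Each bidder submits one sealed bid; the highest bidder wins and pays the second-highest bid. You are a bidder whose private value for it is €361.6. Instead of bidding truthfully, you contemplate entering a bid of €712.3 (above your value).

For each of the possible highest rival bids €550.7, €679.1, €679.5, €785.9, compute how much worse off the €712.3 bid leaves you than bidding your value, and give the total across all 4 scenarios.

€824.5

The deviation costs you only when the competing bid falls strictly between €361.6 and €712.3; elsewhere both bids give the same outcome.
€550.7: truthful payoff €0, deviation payoff −€189.1 → loss €189.1.
€679.1: truthful payoff €0, deviation payoff −€317.5 → loss €317.5.
€679.5: truthful payoff €0, deviation payoff −€317.9 → loss €317.9.
€785.9: outcomes coincide → loss €0.
Total loss = €189.1 + €317.5 + €317.9 = €824.5.
Truthful bidding weakly dominates here: raising your bid can only win items priced above your value, and lowering it can only forfeit items priced below.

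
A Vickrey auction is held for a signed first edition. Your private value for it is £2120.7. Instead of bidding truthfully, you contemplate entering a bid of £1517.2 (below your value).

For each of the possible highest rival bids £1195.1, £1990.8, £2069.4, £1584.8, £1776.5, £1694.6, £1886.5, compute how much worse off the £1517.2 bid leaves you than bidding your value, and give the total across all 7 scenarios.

£1721.6

The deviation costs you only when the competing bid falls strictly between £1517.2 and £2120.7; elsewhere both bids give the same outcome.
£1195.1: outcomes coincide → loss £0.
£1990.8: truthful payoff £129.9, deviation payoff £0 → loss £129.9.
£2069.4: truthful payoff £51.3, deviation payoff £0 → loss £51.3.
£1584.8: truthful payoff £535.9, deviation payoff £0 → loss £535.9.
£1776.5: truthful payoff £344.2, deviation payoff £0 → loss £344.2.
£1694.6: truthful payoff £426.1, deviation payoff £0 → loss £426.1.
£1886.5: truthful payoff £234.2, deviation payoff £0 → loss £234.2.
Total loss = £129.9 + £51.3 + £535.9 + £344.2 + £426.1 + £234.2 = £1721.6.
Truthful bidding weakly dominates here: raising your bid can only win items priced above your value, and lowering it can only forfeit items priced below.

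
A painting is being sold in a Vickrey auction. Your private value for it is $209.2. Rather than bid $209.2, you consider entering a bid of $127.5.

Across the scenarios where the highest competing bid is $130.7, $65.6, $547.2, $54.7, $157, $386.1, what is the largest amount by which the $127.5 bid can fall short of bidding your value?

$130.7: truthful gives $78.5, deviation gives $0 → loss $78.5.
$65.6: same outcome either way → loss $0.
$547.2: same outcome either way → loss $0.
$54.7: same outcome either way → loss $0.
$157: truthful gives $52.2, deviation gives $0 → loss $52.2.
$386.1: same outcome either way → loss $0.
Maximum loss: $78.5.

$78.5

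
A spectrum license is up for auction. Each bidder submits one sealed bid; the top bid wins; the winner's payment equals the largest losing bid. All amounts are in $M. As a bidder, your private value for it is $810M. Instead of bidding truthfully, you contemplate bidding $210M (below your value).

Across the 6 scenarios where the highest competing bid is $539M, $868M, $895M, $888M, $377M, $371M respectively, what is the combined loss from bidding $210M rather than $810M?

The deviation costs you only when the competing bid falls strictly between $210M and $810M; elsewhere both bids give the same outcome.
$539M: truthful payoff $271M, deviation payoff $0M → loss $271M.
$868M: outcomes coincide → loss $0M.
$895M: outcomes coincide → loss $0M.
$888M: outcomes coincide → loss $0M.
$377M: truthful payoff $433M, deviation payoff $0M → loss $433M.
$371M: truthful payoff $439M, deviation payoff $0M → loss $439M.
Total loss = $271M + $433M + $439M = $1143M.

$1143M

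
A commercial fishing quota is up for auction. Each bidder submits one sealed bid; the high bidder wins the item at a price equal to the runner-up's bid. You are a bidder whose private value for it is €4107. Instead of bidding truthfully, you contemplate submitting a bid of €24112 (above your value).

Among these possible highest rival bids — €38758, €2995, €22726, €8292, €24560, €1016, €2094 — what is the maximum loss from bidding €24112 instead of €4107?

€38758: same outcome either way → loss €0.
€2995: same outcome either way → loss €0.
€22726: truthful gives €0, deviation gives −€18619 → loss €18619.
€8292: truthful gives €0, deviation gives −€4185 → loss €4185.
€24560: same outcome either way → loss €0.
€1016: same outcome either way → loss €0.
€2094: same outcome either way → loss €0.
Maximum loss: €18619.

€18619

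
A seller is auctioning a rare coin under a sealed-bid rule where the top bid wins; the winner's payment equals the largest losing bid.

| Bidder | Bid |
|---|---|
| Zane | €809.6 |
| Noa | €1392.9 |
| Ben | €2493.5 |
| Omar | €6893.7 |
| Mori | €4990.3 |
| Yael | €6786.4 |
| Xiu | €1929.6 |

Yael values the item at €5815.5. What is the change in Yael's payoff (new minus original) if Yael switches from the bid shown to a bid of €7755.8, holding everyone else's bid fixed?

−€1078.2

The highest bid among the other bidders is €6893.7; Yael's bid doesn't change that.
Original bid €6786.4: Yael is not highest (top rival bid is €6893.7); payoff €0.
Alternative bid €7755.8: Yael is highest, pays the top rival bid €6893.7; payoff €5815.5 − €6893.7 = −€1078.2.
Change in payoff = −€1078.2 − (€0) = −€1078.2.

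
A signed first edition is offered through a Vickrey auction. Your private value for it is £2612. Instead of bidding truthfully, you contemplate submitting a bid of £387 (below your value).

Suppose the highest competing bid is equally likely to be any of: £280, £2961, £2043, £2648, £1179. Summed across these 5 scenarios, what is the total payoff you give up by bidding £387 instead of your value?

£2002

The deviation costs you only when the competing bid falls strictly between £387 and £2612; elsewhere both bids give the same outcome.
£280: outcomes coincide → loss £0.
£2961: outcomes coincide → loss £0.
£2043: truthful payoff £569, deviation payoff £0 → loss £569.
£2648: outcomes coincide → loss £0.
£1179: truthful payoff £1433, deviation payoff £0 → loss £1433.
Total loss = £569 + £1433 = £2002.
Because the price is fixed by the runner-up's bid, deviating from your value can only change a good outcome into a bad one — never the reverse.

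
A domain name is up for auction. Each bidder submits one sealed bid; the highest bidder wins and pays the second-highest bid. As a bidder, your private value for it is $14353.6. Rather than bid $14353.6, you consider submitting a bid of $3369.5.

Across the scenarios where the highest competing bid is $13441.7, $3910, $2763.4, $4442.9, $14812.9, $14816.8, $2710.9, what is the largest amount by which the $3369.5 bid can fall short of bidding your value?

$10443.6

$13441.7: truthful gives $911.9, deviation gives $0 → loss $911.9.
$3910: truthful gives $10443.6, deviation gives $0 → loss $10443.6.
$2763.4: same outcome either way → loss $0.
$4442.9: truthful gives $9910.7, deviation gives $0 → loss $9910.7.
$14812.9: same outcome either way → loss $0.
$14816.8: same outcome either way → loss $0.
$2710.9: same outcome either way → loss $0.
Maximum loss: $10443.6.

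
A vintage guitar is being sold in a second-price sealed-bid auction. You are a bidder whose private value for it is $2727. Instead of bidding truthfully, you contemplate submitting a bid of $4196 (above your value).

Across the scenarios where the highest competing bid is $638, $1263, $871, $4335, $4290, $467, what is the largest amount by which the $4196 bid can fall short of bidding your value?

$0

$638: same outcome either way → loss $0.
$1263: same outcome either way → loss $0.
$871: same outcome either way → loss $0.
$4335: same outcome either way → loss $0.
$4290: same outcome either way → loss $0.
$467: same outcome either way → loss $0.
Maximum loss: $0.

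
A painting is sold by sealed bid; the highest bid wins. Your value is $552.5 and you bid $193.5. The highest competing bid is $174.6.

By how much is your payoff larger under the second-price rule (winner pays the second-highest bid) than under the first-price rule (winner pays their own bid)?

You have the highest bid, so you win under either rule.
Second-price: pay $174.6 → payoff $377.9.
First-price: pay your own bid $193.5 → payoff $359.
Difference = $377.9 − ($359) = $18.9.

$18.9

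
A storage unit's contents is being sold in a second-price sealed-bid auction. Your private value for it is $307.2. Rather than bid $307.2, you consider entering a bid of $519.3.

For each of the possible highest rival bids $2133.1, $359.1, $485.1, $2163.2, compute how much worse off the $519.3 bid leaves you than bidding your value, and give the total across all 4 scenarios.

The deviation costs you only when the competing bid falls strictly between $307.2 and $519.3; elsewhere both bids give the same outcome.
$2133.1: outcomes coincide → loss $0.
$359.1: truthful payoff $0, deviation payoff −$51.9 → loss $51.9.
$485.1: truthful payoff $0, deviation payoff −$177.9 → loss $177.9.
$2163.2: outcomes coincide → loss $0.
Total loss = $51.9 + $177.9 = $229.8.

$229.8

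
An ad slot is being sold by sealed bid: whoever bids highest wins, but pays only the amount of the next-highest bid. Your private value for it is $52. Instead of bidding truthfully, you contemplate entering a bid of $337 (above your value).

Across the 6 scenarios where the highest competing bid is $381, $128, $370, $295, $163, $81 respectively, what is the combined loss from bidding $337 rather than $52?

$459

The deviation costs you only when the competing bid falls strictly between $52 and $337; elsewhere both bids give the same outcome.
$381: outcomes coincide → loss $0.
$128: truthful payoff $0, deviation payoff −$76 → loss $76.
$370: outcomes coincide → loss $0.
$295: truthful payoff $0, deviation payoff −$243 → loss $243.
$163: truthful payoff $0, deviation payoff −$111 → loss $111.
$81: truthful payoff $0, deviation payoff −$29 → loss $29.
Total loss = $76 + $243 + $111 + $29 = $459.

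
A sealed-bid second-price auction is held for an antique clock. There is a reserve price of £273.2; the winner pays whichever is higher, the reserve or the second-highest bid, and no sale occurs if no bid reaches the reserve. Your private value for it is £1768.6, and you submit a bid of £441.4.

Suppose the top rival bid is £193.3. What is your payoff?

£1495.4

Your bid £441.4 is the highest and exceeds the reserve.
Price = max(second-highest bid, reserve) = max(£193.3, £273.2) = £273.2.
Payoff = £1768.6 − £273.2 = £1495.4.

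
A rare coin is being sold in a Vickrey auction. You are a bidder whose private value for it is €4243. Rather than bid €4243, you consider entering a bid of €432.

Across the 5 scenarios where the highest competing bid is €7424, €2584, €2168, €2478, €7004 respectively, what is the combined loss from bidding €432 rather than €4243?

The deviation costs you only when the competing bid falls strictly between €432 and €4243; elsewhere both bids give the same outcome.
€7424: outcomes coincide → loss €0.
€2584: truthful payoff €1659, deviation payoff €0 → loss €1659.
€2168: truthful payoff €2075, deviation payoff €0 → loss €2075.
€2478: truthful payoff €1765, deviation payoff €0 → loss €1765.
€7004: outcomes coincide → loss €0.
Total loss = €1659 + €2075 + €1765 = €5499.

€5499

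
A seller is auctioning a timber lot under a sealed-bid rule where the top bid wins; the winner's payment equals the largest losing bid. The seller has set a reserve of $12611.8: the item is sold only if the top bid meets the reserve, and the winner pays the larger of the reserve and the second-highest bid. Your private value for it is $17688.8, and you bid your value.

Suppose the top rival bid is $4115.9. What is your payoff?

$5077

Your bid $17688.8 is the highest and exceeds the reserve.
Price = max(second-highest bid, reserve) = max($4115.9, $12611.8) = $12611.8.
Payoff = $17688.8 − $12611.8 = $5077.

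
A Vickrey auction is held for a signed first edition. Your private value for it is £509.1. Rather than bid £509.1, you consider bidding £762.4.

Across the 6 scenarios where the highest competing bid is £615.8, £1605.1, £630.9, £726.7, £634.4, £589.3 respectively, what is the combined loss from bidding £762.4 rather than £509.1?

£651.6

The deviation costs you only when the competing bid falls strictly between £509.1 and £762.4; elsewhere both bids give the same outcome.
£615.8: truthful payoff £0, deviation payoff −£106.7 → loss £106.7.
£1605.1: outcomes coincide → loss £0.
£630.9: truthful payoff £0, deviation payoff −£121.8 → loss £121.8.
£726.7: truthful payoff £0, deviation payoff −£217.6 → loss £217.6.
£634.4: truthful payoff £0, deviation payoff −£125.3 → loss £125.3.
£589.3: truthful payoff £0, deviation payoff −£80.2 → loss £80.2.
Total loss = £106.7 + £121.8 + £217.6 + £125.3 + £80.2 = £651.6.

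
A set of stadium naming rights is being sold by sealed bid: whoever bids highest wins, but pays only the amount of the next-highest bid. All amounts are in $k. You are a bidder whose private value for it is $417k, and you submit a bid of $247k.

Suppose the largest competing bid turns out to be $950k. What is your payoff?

Your bid $247k is below the highest competing bid $950k, so you lose.
A losing bidder pays nothing and receives nothing: payoff = $0k.

$0k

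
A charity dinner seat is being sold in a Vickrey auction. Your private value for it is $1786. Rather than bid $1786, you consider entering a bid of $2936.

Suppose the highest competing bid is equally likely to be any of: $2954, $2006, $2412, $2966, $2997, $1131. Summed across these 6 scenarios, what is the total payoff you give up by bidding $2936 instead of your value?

$846

The deviation costs you only when the competing bid falls strictly between $1786 and $2936; elsewhere both bids give the same outcome.
$2954: outcomes coincide → loss $0.
$2006: truthful payoff $0, deviation payoff −$220 → loss $220.
$2412: truthful payoff $0, deviation payoff −$626 → loss $626.
$2966: outcomes coincide → loss $0.
$2997: outcomes coincide → loss $0.
$1131: outcomes coincide → loss $0.
Total loss = $220 + $626 = $846.
In a second-price auction your bid sets only whether you win, not what you pay, so bidding your true value is weakly dominant.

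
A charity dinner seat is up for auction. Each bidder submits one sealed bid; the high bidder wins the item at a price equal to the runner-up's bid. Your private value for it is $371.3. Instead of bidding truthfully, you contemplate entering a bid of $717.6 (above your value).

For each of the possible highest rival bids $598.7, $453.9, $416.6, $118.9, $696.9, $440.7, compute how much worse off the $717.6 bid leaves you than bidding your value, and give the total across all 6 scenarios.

The deviation costs you only when the competing bid falls strictly between $371.3 and $717.6; elsewhere both bids give the same outcome.
$598.7: truthful payoff $0, deviation payoff −$227.4 → loss $227.4.
$453.9: truthful payoff $0, deviation payoff −$82.6 → loss $82.6.
$416.6: truthful payoff $0, deviation payoff −$45.3 → loss $45.3.
$118.9: outcomes coincide → loss $0.
$696.9: truthful payoff $0, deviation payoff −$325.6 → loss $325.6.
$440.7: truthful payoff $0, deviation payoff −$69.4 → loss $69.4.
Total loss = $227.4 + $82.6 + $45.3 + $325.6 + $69.4 = $750.3.

$750.3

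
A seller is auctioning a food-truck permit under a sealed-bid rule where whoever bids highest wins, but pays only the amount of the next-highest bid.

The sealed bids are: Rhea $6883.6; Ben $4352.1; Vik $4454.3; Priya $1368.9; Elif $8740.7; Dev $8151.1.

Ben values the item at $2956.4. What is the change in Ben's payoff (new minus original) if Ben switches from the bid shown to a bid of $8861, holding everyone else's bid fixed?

The highest bid among the other bidders is $8740.7; Ben's bid doesn't change that.
Original bid $4352.1: Ben is not highest (top rival bid is $8740.7); payoff $0.
Alternative bid $8861: Ben is highest, pays the top rival bid $8740.7; payoff $2956.4 − $8740.7 = −$5784.3.
Change in payoff = −$5784.3 − ($0) = −$5784.3.

−$5784.3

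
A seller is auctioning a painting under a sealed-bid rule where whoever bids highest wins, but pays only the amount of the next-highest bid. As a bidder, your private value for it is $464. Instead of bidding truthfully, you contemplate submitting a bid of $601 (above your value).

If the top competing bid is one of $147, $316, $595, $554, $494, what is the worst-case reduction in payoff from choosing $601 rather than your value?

$131

$147: same outcome either way → loss $0.
$316: same outcome either way → loss $0.
$595: truthful gives $0, deviation gives −$131 → loss $131.
$554: truthful gives $0, deviation gives −$90 → loss $90.
$494: truthful gives $0, deviation gives −$30 → loss $30.
Maximum loss: $131.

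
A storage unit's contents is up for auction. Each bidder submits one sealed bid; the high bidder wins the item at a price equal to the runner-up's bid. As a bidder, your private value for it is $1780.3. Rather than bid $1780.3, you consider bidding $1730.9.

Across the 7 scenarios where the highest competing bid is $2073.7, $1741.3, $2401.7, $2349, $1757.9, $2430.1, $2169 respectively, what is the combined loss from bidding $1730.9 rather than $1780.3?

The deviation costs you only when the competing bid falls strictly between $1730.9 and $1780.3; elsewhere both bids give the same outcome.
$2073.7: outcomes coincide → loss $0.
$1741.3: truthful payoff $39, deviation payoff $0 → loss $39.
$2401.7: outcomes coincide → loss $0.
$2349: outcomes coincide → loss $0.
$1757.9: truthful payoff $22.4, deviation payoff $0 → loss $22.4.
$2430.1: outcomes coincide → loss $0.
$2169: outcomes coincide → loss $0.
Total loss = $39 + $22.4 = $61.4.

$61.4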